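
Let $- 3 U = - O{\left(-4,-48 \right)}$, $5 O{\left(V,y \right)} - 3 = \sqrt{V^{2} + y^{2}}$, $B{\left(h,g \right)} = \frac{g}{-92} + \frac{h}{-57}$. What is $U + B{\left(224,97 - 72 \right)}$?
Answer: $- \frac{104921}{26220} + \frac{4 \sqrt{145}}{15} \approx -0.79047$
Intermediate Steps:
$B{\left(h,g \right)} = - \frac{h}{57} - \frac{g}{92}$ ($B{\left(h,g \right)} = g \left(- \frac{1}{92}\right) + h \left(- \frac{1}{57}\right) = - \frac{g}{92} - \frac{h}{57} = - \frac{h}{57} - \frac{g}{92}$)
$O{\left(V,y \right)} = \frac{3}{5} + \frac{\sqrt{V^{2} + y^{2}}}{5}$
$U = \frac{1}{5} + \frac{4 \sqrt{145}}{15}$ ($U = - \frac{\left(-1\right) \left(\frac{3}{5} + \frac{\sqrt{\left(-4\right)^{2} + \left(-48\right)^{2}}}{5}\right)}{3} = - \frac{\left(-1\right) \left(\frac{3}{5} + \frac{\sqrt{16 + 2304}}{5}\right)}{3} = - \frac{\left(-1\right) \left(\frac{3}{5} + \frac{\sqrt{2320}}{5}\right)}{3} = - \frac{\left(-1\right) \left(\frac{3}{5} + \frac{4 \sqrt{145}}{5}\right)}{3} = - \frac{- \frac{3}{5} - \frac{4 \sqrt{145}}{5}}{3} = \frac{1}{5} + \frac{4 \sqrt{145}}{15} \approx 3.4111$)
$U + B{\left(224,97 - 72 \right)} = \left(\frac{1}{5} + \frac{4 \sqrt{145}}{15}\right) - \left(\frac{224}{57} + \frac{97 - 72}{92}\right) = \left(\frac{1}{5} + \frac{4 \sqrt{145}}{15}\right) - \frac{22033}{5244} = - \frac{104921}{26220} + \frac{4 \sqrt{145}}{15}$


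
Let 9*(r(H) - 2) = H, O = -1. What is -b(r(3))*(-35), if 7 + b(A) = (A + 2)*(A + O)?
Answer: -385/9 ≈ -42.778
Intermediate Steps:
r(H) = 2 + H/9
b(A) = -7 + (-1 + A)*(2 + A) (b(A) = -7 + (A + 2)*(A - 1) = -7 + (2 + A)*(-1 + A) = -7 + (-1 + A)*(2 + A))
-b(r(3))*(-35) = -(-9 + (2 + (⅑)*3) + (2 + (⅑)*3)²)*(-35) = -(-9 + (2 + ⅓) + (2 + ⅓)²)*(-35) = -(-9 + 7/3 + (7/3)²)*(-35) = -(-9 + 7/3 + 49/9)*(-35) = -1*(-11/9)*(-35) = (11/9)*(-35) = -385/9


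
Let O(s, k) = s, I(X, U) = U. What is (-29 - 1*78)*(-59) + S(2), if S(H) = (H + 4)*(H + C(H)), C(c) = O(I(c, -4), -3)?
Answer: 6301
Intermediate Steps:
C(c) = -4
S(H) = (-4 + H)*(4 + H) (S(H) = (H + 4)*(H - 4) = (4 + H)*(-4 + H) = (-4 + H)*(4 + H))
(-29 - 1*78)*(-59) + S(2) = (-29 - 1*78)*(-59) + (-16 + 2²) = (-29 - 78)*(-59) + (-16 + 4) = -107*(-59) - 12 = 6313 - 12 = 6301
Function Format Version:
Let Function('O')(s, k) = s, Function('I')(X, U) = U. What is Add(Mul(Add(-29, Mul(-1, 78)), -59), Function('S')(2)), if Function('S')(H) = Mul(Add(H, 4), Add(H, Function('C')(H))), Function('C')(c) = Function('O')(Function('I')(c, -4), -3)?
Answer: 6301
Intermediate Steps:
Function('C')(c) = -4
Function('S')(H) = Mul(Add(-4, H), Add(4, H)) (Function('S')(H) = Mul(Add(H, 4), Add(H, -4)) = Mul(Add(4, H), Add(-4, H)) = Mul(Add(-4, H), Add(4, H)))
Add(Mul(Add(-29, Mul(-1, 78)), -59), Function('S')(2)) = Add(Mul(Add(-29, Mul(-1, 78)), -59), Add(-16, Pow(2, 2))) = Add(Mul(Add(-29, -78), -59), Add(-16, 4)) = Add(Mul(-107, -59), -12) = Add(6313, -12) = 6301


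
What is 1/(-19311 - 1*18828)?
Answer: -1/38139 ≈ -2.6220e-5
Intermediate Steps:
1/(-19311 - 1*18828) = 1/(-19311 - 18828) = 1/(-38139) = -1/38139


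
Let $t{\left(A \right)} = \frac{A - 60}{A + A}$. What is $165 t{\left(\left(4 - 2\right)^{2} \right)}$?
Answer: $-1155$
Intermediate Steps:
$t{\left(A \right)} = \frac{-60 + A}{2 A}$
$165 t{\left(\left(4 - 2\right)^{2} \right)} = 165 \frac{-60 + \left(4 - 2\right)^{2}}{2 \left(4 - 2\right)^{2}} = 165 \frac{-60 + 2^{2}}{2 \cdot 2^{2}} = 165 \frac{-60 + 4}{2 \cdot 4} = 165 \cdot \frac{1}{2} \cdot \frac{1}{4} \left(-56\right) = 165 \left(-7\right) = -1155$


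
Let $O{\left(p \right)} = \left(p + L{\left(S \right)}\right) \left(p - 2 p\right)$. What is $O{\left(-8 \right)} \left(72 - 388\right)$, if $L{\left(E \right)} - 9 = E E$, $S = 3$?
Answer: $-25280$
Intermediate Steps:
$L{\left(E \right)} = 9 + E^{2}$ ($L{\left(E \right)} = 9 + E E = 9 + E^{2}$)
$O{\left(p \right)} = - p \left(18 + p\right)$ ($O{\left(p \right)} = \left(p + \left(9 + 3^{2}\right)\right) \left(p - 2 p\right) = \left(p + \left(9 + 9\right)\right) \left(- p\right) = \left(p + 18\right) \left(- p\right) = \left(18 + p\right) \left(- p\right) = - p \left(18 + p\right)$)
$O{\left(-8 \right)} \left(72 - 388\right) = \left(-1\right) \left(-8\right) \left(18 - 8\right) \left(72 - 388\right) = \left(-1\right) \left(-8\right) 10 \left(-316\right) = 80 \left(-316\right) = -25280$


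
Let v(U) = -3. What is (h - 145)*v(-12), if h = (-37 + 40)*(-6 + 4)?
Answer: 453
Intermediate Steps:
h = -6 (h = 3*(-2) = -6)
(h - 145)*v(-12) = (-6 - 145)*(-3) = -151*(-3) = 453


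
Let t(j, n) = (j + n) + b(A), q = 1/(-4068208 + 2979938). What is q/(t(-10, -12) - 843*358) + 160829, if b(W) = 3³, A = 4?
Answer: 52820733146359871/328427915030 ≈ 1.6083e+5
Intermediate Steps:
b(W) = 27
q = -1/1088270 (q = 1/(-1088270) = -1/1088270 ≈ -9.1889e-7)
t(j, n) = 27 + j + n (t(j, n) = (j + n) + 27 = 27 + j + n)
q/(t(-10, -12) - 843*358) + 160829 = -1/(1088270*((27 - 10 - 12) - 843*358)) + 160829 = -1/(1088270*(5 - 301794)) + 160829 = -1/1088270/(-301789) + 160829 = -1/1088270*(-1/301789) + 160829 = 1/328427915030 + 160829 = 52820733146359871/328427915030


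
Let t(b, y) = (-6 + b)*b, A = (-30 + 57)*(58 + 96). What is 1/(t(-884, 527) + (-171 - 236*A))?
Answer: -1/194699 ≈ -5.1361e-6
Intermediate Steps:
A = 4158 (A = 27*154 = 4158)
t(b, y) = b*(-6 + b)
1/(t(-884, 527) + (-171 - 236*A)) = 1/(-884*(-6 - 884) + (-171 - 236*4158)) = 1/(-884*(-890) + (-171 - 981288)) = 1/(786760 - 981459) = 1/(-194699) = -1/194699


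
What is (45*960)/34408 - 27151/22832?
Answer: 6516349/98200432 ≈ 0.066358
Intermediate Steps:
(45*960)/34408 - 27151/22832 = 43200*(1/34408) - 27151*1/22832 = 5400/4301 - 27151/22832 = 6516349/98200432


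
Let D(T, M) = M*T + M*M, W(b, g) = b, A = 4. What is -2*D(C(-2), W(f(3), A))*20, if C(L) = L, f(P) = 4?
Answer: -320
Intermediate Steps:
D(T, M) = M**2 + M*T (D(T, M) = M*T + M**2 = M**2 + M*T)
-2*D(C(-2), W(f(3), A))*20 = -8*(4 - 2)*20 = -8*2*20 = -2*8*20 = -16*20 = -320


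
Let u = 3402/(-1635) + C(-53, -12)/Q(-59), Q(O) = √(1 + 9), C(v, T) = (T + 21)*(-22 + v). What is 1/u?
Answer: 15260/334121373 - 1485125*√10/1002364119 ≈ -0.0046396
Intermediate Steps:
C(v, T) = (-22 + v)*(21 + T) (C(v, T) = (21 + T)*(-22 + v) = (-22 + v)*(21 + T))
Q(O) = √10
u = -1134/545 - 135*√10/2 (u = 3402/(-1635) + (-462 - 22*(-12) + 21*(-53) - 12*(-53))/(√10) = 3402*(-1/1635) + (-462 + 264 - 1113 + 636)*(√10/10) = -1134/545 - 135*√10/2 ≈ -215.53)
1/u = 1/(-1134/545 - 135*√10/2)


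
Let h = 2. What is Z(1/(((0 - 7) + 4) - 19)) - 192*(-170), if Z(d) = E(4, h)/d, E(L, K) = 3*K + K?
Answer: 32464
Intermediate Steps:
E(L, K) = 4*K
Z(d) = 8/d (Z(d) = (4*2)/d = 8/d)
Z(1/(((0 - 7) + 4) - 19)) - 192*(-170) = 8/(1/(((0 - 7) + 4) - 19)) - 192*(-170) = 8/(1/((-7 + 4) - 19)) + 32640 = 8/(1/(-3 - 19)) + 32640 = 8/(1/(-22)) + 32640 = 8/(-1/22) + 32640 = 8*(-22) + 32640 = -176 + 32640 = 32464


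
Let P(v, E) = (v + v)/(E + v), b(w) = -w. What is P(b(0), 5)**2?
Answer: 0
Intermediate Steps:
P(v, E) = 2*v/(E + v) (P(v, E) = (2*v)/(E + v) = 2*v/(E + v))
P(b(0), 5)**2 = (2*(-1*0)/(5 - 1*0))**2 = (2*0/(5 + 0))**2 = (2*0/5)**2 = (2*0*(1/5))**2 = 0**2 = 0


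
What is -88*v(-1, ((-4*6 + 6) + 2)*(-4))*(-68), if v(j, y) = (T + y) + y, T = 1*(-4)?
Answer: 742016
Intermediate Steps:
T = -4
v(j, y) = -4 + 2*y (v(j, y) = (-4 + y) + y = -4 + 2*y)
-88*v(-1, ((-4*6 + 6) + 2)*(-4))*(-68) = -88*(-4 + 2*(((-4*6 + 6) + 2)*(-4)))*(-68) = -88*(-4 + 2*(((-24 + 6) + 2)*(-4)))*(-68) = -88*(-4 + 2*((-18 + 2)*(-4)))*(-68) = -88*(-4 + 2*(-16*(-4)))*(-68) = -88*(-4 + 2*64)*(-68) = -88*(-4 + 128)*(-68) = -88*124*(-68) = -10912*(-68) = 742016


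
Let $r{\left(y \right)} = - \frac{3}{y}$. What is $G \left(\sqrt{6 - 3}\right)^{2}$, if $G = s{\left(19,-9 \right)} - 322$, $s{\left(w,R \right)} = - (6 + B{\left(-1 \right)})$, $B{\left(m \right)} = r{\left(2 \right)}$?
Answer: $- \frac{1959}{2} \approx -979.5$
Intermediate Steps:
$B{\left(m \right)} = - \frac{3}{2}$
$s{\left(w,R \right)} = - \frac{9}{2}$ ($s{\left(w,R \right)} = - (6 - \frac{3}{2}) = \left(-1\right) \frac{9}{2} = - \frac{9}{2}$)
$G = - \frac{653}{2}$ ($G = - \frac{9}{2} - 322 = - \frac{653}{2} \approx -326.5$)
$G \left(\sqrt{6 - 3}\right)^{2} = - \frac{653 \left(\sqrt{6 - 3}\right)^{2}}{2} = - \frac{653 \left(\sqrt{3}\right)^{2}}{2} = \left(- \frac{653}{2}\right) 3 = - \frac{1959}{2}$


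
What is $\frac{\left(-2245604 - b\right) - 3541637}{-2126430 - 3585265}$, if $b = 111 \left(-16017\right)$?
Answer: $\frac{4009354}{5711695} \approx 0.70195$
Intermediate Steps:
$b = -1777887$
$\frac{\left(-2245604 - b\right) - 3541637}{-2126430 - 3585265} = \frac{\left(-2245604 - -1777887\right) - 3541637}{-2126430 - 3585265} = \frac{\left(-2245604 + 1777887\right) - 3541637}{-2126430 - 3585265} = \frac{-467717 - 3541637}{-2126430 - 3585265} = - \frac{4009354}{-5711695} = \left(-4009354\right) \left(- \frac{1}{5711695}\right) = \frac{4009354}{5711695}$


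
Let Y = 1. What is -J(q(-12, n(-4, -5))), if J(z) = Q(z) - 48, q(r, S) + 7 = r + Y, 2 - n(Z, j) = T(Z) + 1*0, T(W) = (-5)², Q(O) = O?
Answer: 66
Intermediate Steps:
T(W) = 25
n(Z, j) = -23 (n(Z, j) = 2 - (25 + 1*0) = 2 - (25 + 0) = 2 - 1*25 = 2 - 25 = -23)
q(r, S) = -6 + r (q(r, S) = -7 + (r + 1) = -7 + (1 + r) = -6 + r)
J(z) = -48 + z (J(z) = z - 48 = -48 + z)
-J(q(-12, n(-4, -5))) = -(-48 + (-6 - 12)) = -(-48 - 18) = -1*(-66) = 66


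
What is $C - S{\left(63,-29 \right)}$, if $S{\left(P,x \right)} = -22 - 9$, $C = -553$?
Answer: $-522$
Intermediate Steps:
$S{\left(P,x \right)} = -31$
$C - S{\left(63,-29 \right)} = -553 - -31 = -553 + 31 = -522$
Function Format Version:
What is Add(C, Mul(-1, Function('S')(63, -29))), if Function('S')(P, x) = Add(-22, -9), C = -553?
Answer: -522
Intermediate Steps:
Function('S')(P, x) = -31
Add(C, Mul(-1, Function('S')(63, -29))) = Add(-553, Mul(-1, -31)) = Add(-553, 31) = -522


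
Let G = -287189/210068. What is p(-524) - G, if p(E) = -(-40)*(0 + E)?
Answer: -4402738091/210068 ≈ -20959.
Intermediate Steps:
p(E) = 40*E (p(E) = -(-40)*E = 40*E)
G = -287189/210068 (G = -287189*1/210068 = -287189/210068 ≈ -1.3671)
p(-524) - G = 40*(-524) - 1*(-287189/210068) = -20960 + 287189/210068 = -4402738091/210068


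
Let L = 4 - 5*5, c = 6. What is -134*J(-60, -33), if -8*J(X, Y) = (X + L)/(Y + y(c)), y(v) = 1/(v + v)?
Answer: 16281/395 ≈ 41.218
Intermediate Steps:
L = -21 (L = 4 - 25 = -21)
y(v) = 1/(2*v)
J(X, Y) = -(-21 + X)/(8*(1/12 + Y)) (J(X, Y) = -(X - 21)/(8*(Y + (½)/6)) = -(-21 + X)/(8*(Y + (½)*(⅙))) = -(-21 + X)/(8*(Y + 1/12)) = -(-21 + X)/(8*(1/12 + Y)))
-134*J(-60, -33) = -201*(21 - 1*(-60))/(1 + 12*(-33)) = -201*(21 + 60)/(1 - 396) = -201*81/(-395) = -201*(-1)*81/395 = -134*(-243/790) = 16281/395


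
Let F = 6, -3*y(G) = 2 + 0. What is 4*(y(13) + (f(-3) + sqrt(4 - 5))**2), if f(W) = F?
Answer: 412/3 + 48*I ≈ 137.33 + 48.0*I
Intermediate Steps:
y(G) = -2/3 (y(G) = -(2 + 0)/3 = -1/3*2 = -2/3)
f(W) = 6
4*(y(13) + (f(-3) + sqrt(4 - 5))**2) = 4*(-2/3 + (6 + sqrt(4 - 5))**2) = 4*(-2/3 + (6 + sqrt(-1))**2) = 4*(-2/3 + (6 + I)**2) = -8/3 + 4*(6 + I)**2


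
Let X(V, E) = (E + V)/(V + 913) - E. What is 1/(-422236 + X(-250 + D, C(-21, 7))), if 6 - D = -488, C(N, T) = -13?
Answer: -1157/488511780 ≈ -2.3684e-6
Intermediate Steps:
D = 494 (D = 6 - 1*(-488) = 6 + 488 = 494)
X(V, E) = -E + (E + V)/(913 + V) (X(V, E) = (E + V)/(913 + V) - E = -E + (E + V)/(913 + V))
1/(-422236 + X(-250 + D, C(-21, 7))) = 1/(-422236 + ((-250 + 494) - 912*(-13) - 1*(-13)*(-250 + 494))/(913 + (-250 + 494))) = 1/(-422236 + (244 + 11856 - 1*(-13)*244)/(913 + 244)) = 1/(-422236 + (244 + 11856 + 3172)/1157) = 1/(-422236 + (1/1157)*15272) = 1/(-422236 + 15272/1157) = 1/(-488511780/1157) = -1157/488511780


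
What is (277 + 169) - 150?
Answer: 296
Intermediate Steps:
(277 + 169) - 150 = 446 - 150 = 296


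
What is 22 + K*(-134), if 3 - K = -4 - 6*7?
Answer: -6544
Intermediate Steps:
K = 49 (K = 3 - (-4 - 6*7) = 3 - (-4 - 42) = 3 - 1*(-46) = 3 + 46 = 49)
22 + K*(-134) = 22 + 49*(-134) = 22 - 6566 = -6544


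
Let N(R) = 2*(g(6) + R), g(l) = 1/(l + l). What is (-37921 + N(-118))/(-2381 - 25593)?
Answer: 228941/167844 ≈ 1.3640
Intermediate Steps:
g(l) = 1/(2*l)
N(R) = ⅙ + 2*R (N(R) = 2*((½)/6 + R) = 2*((½)*(⅙) + R) = 2*(1/12 + R) = ⅙ + 2*R)
(-37921 + N(-118))/(-2381 - 25593) = (-37921 + (⅙ + 2*(-118)))/(-2381 - 25593) = (-37921 + (⅙ - 236))/(-27974) = (-37921 - 1415/6)*(-1/27974) = -228941/6*(-1/27974) = 228941/167844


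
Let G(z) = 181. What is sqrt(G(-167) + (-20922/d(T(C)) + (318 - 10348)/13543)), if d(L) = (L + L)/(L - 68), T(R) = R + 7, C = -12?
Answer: I*sqrt(699492314652510)/67715 ≈ 390.58*I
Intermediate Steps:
T(R) = 7 + R
d(L) = 2*L/(-68 + L) (d(L) = (2*L)/(-68 + L) = 2*L/(-68 + L))
sqrt(G(-167) + (-20922/d(T(C)) + (318 - 10348)/13543)) = sqrt(181 + (-20922*(-68 + (7 - 12))/(2*(7 - 12)) + (318 - 10348)/13543)) = sqrt(181 + (-20922/(2*(-5)/(-68 - 5)) - 10030*1/13543)) = sqrt(181 + (-20922/(2*(-5)/(-73)) - 10030/13543)) = sqrt(181 + (-20922/(2*(-5)*(-1/73)) - 10030/13543)) = sqrt(181 + (-20922/10/73 - 10030/13543)) = sqrt(181 + (-20922*73/10 - 10030/13543)) = sqrt(181 + (-763653/5 - 10030/13543)) = sqrt(181 - 10342202729/67715) = sqrt(-10329946314/67715) = I*sqrt(699492314652510)/67715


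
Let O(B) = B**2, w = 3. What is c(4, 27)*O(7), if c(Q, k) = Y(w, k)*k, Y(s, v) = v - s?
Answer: 31752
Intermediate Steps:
c(Q, k) = k*(-3 + k) (c(Q, k) = (k - 1*3)*k = (k - 3)*k = (-3 + k)*k = k*(-3 + k))
c(4, 27)*O(7) = (27*(-3 + 27))*7**2 = (27*24)*49 = 648*49 = 31752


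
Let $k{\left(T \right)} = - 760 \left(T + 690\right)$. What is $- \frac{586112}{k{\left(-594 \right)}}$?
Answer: $\frac{241}{30} \approx 8.0333$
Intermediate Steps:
$k{\left(T \right)} = -524400 - 760 T$ ($k{\left(T \right)} = - 760 \left(690 + T\right) = -524400 - 760 T$)
$- \frac{586112}{k{\left(-594 \right)}} = - \frac{586112}{-524400 - -451440} = - \frac{586112}{-524400 + 451440} = - \frac{586112}{-72960} = \left(-586112\right) \left(- \frac{1}{72960}\right) = \frac{241}{30}$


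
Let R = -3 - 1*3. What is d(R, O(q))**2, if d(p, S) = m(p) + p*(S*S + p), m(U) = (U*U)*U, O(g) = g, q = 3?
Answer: 54756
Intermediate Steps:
R = -6 (R = -3 - 3 = -6)
m(U) = U**3 (m(U) = U**2*U = U**3)
d(p, S) = p**3 + p*(p + S**2) (d(p, S) = p**3 + p*(S*S + p) = p**3 + p*(S**2 + p) = p**3 + p*(p + S**2))
d(R, O(q))**2 = (-6*(-6 + 3**2 + (-6)**2))**2 = (-6*(-6 + 9 + 36))**2 = (-6*39)**2 = (-234)**2 = 54756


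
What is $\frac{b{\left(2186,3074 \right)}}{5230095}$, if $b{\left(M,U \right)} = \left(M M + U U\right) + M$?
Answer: $\frac{14230258}{5230095} \approx 2.7208$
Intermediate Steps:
$b{\left(M,U \right)} = M + M^{2} + U^{2}$ ($b{\left(M,U \right)} = \left(M^{2} + U^{2}\right) + M = M + M^{2} + U^{2}$)
$\frac{b{\left(2186,3074 \right)}}{5230095} = \frac{2186 + 2186^{2} + 3074^{2}}{5230095} = \left(2186 + 4778596 + 9449476\right) \frac{1}{5230095} = 14230258 \cdot \frac{1}{5230095} = \frac{14230258}{5230095}$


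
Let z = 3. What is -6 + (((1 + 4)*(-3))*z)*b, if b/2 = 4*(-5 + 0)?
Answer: 1794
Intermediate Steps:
b = -40 (b = 2*(4*(-5 + 0)) = 2*(4*(-5)) = 2*(-20) = -40)
-6 + (((1 + 4)*(-3))*z)*b = -6 + (((1 + 4)*(-3))*3)*(-40) = -6 + ((5*(-3))*3)*(-40) = -6 - 15*3*(-40) = -6 - 45*(-40) = -6 + 1800 = 1794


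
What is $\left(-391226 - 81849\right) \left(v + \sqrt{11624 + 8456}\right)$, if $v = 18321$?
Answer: $-8667207075 - 1892300 \sqrt{1255} \approx -8.7342 \cdot 10^{9}$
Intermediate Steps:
$\left(-391226 - 81849\right) \left(v + \sqrt{11624 + 8456}\right) = \left(-391226 - 81849\right) \left(18321 + \sqrt{11624 + 8456}\right) = - 473075 \left(18321 + \sqrt{20080}\right) = - 473075 \left(18321 + 4 \sqrt{1255}\right) = -8667207075 - 1892300 \sqrt{1255}$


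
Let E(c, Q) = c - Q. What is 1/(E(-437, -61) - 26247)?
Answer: -1/26623 ≈ -3.7562e-5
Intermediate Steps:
1/(E(-437, -61) - 26247) = 1/((-437 - 1*(-61)) - 26247) = 1/((-437 + 61) - 26247) = 1/(-376 - 26247) = 1/(-26623) = -1/26623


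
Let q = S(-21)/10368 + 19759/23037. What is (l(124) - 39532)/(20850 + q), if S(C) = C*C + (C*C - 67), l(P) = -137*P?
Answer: -4499889085440/1660065476689 ≈ -2.7107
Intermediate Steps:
S(C) = -67 + 2*C² (S(C) = C² + (C² - 67) = C² + (-67 + C²) = -67 + 2*C²)
q = 74545489/79615872 (q = (-67 + 2*(-21)²)/10368 + 19759/23037 = (-67 + 2*441)*(1/10368) + 19759*(1/23037) = (-67 + 882)*(1/10368) + 19759/23037 = 815*(1/10368) + 19759/23037 = 815/10368 + 19759/23037 = 74545489/79615872 ≈ 0.93631)
(l(124) - 39532)/(20850 + q) = (-137*124 - 39532)/(20850 + 74545489/79615872) = (-16988 - 39532)/(1660065476689/79615872) = -56520*79615872/1660065476689 = -4499889085440/1660065476689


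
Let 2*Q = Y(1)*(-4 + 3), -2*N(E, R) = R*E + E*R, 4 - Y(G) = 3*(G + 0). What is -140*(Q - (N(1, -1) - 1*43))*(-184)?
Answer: 1069040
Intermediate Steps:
Y(G) = 4 - 3*G (Y(G) = 4 - 3*(G + 0) = 4 - 3*G)
N(E, R) = -E*R (N(E, R) = -(R*E + E*R)/2 = -(E*R + E*R)/2 = -E*R)
Q = -1/2 (Q = ((4 - 3*1)*(-4 + 3))/2 = ((4 - 3)*(-1))/2 = (1*(-1))/2 = (1/2)*(-1) = -1/2 ≈ -0.50000)
-140*(Q - (N(1, -1) - 1*43))*(-184) = -140*(-1/2 - (-1*1*(-1) - 1*43))*(-184) = -140*(-1/2 - (1 - 43))*(-184) = -140*(-1/2 - 1*(-42))*(-184) = -140*(-1/2 + 42)*(-184) = -140*83/2*(-184) = -5810*(-184) = 1069040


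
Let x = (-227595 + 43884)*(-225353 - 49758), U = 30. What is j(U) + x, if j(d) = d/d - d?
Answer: 50540916892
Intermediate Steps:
x = 50540916921 (x = -183711*(-275111) = 50540916921)
j(d) = 1 - d
j(U) + x = (1 - 1*30) + 50540916921 = (1 - 30) + 50540916921 = -29 + 50540916921 = 50540916892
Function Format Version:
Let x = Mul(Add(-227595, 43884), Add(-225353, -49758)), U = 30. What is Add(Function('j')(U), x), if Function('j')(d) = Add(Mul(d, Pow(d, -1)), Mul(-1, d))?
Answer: 50540916892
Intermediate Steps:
x = 50540916921 (x = Mul(-183711, -275111) = 50540916921)
Function('j')(d) = Add(1, Mul(-1, d))
Add(Function('j')(U), x) = Add(Add(1, Mul(-1, 30)), 50540916921) = Add(Add(1, -30), 50540916921) = Add(-29, 50540916921) = 50540916892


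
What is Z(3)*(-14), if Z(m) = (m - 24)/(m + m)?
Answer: 49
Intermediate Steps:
Z(m) = (-24 + m)/(2*m) (Z(m) = (-24 + m)/((2*m)) = (-24 + m)*(1/(2*m)) = (-24 + m)/(2*m))
Z(3)*(-14) = ((1/2)*(-24 + 3)/3)*(-14) = ((1/2)*(1/3)*(-21))*(-14) = -7/2*(-14) = 49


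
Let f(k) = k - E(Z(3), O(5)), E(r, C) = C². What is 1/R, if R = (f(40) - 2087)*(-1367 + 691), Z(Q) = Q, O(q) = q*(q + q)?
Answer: 1/3073772 ≈ 3.2533e-7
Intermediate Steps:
O(q) = 2*q² (O(q) = q*(2*q) = 2*q²)
f(k) = -2500 + k (f(k) = k - (2*5²)² = k - (2*25)² = k - 1*50² = k - 1*2500 = k - 2500 = -2500 + k)
R = 3073772 (R = ((-2500 + 40) - 2087)*(-1367 + 691) = (-2460 - 2087)*(-676) = -4547*(-676) = 3073772)
1/R = 1/3073772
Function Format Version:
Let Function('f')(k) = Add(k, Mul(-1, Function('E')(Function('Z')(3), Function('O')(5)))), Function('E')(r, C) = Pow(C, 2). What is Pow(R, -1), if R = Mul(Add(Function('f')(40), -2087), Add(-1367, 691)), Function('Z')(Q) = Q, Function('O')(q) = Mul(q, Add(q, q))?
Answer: Rational(1, 3073772) ≈ 3.2533e-7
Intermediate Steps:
Function('O')(q) = Mul(2, Pow(q, 2)) (Function('O')(q) = Mul(q, Mul(2, q)) = Mul(2, Pow(q, 2)))
Function('f')(k) = Add(-2500, k) (Function('f')(k) = Add(k, Mul(-1, Pow(Mul(2, Pow(5, 2)), 2))) = Add(k, Mul(-1, Pow(Mul(2, 25), 2))) = Add(k, Mul(-1, Pow(50, 2))) = Add(k, Mul(-1, 2500)) = Add(k, -2500) = Add(-2500, k))
R = 3073772 (R = Mul(Add(Add(-2500, 40), -2087), Add(-1367, 691)) = Mul(Add(-2460, -2087), -676) = Mul(-4547, -676) = 3073772)
Pow(R, -1) = Pow(3073772, -1) = Rational(1, 3073772)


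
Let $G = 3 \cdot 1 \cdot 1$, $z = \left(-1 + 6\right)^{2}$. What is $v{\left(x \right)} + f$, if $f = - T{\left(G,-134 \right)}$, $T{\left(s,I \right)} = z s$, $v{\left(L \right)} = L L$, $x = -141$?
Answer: $19806$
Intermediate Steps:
$v{\left(L \right)} = L^{2}$
$z = 25$ ($z = 5^{2} = 25$)
$G = 3$ ($G = 3 \cdot 1 = 3$)
$T{\left(s,I \right)} = 25 s$
$f = -75$ ($f = - 25 \cdot 3 = \left(-1\right) 75 = -75$)
$v{\left(x \right)} + f = \left(-141\right)^{2} - 75 = 19881 - 75 = 19806$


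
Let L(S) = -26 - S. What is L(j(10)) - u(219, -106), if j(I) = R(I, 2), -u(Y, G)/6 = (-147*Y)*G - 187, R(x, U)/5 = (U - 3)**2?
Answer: 20473595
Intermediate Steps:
R(x, U) = 5*(-3 + U)**2 (R(x, U) = 5*(U - 3)**2 = 5*(-3 + U)**2)
u(Y, G) = 1122 + 882*G*Y (u(Y, G) = -6*((-147*Y)*G - 187) = -6*(-147*G*Y - 187) = -6*(-187 - 147*G*Y) = 1122 + 882*G*Y)
j(I) = 5 (j(I) = 5*(-3 + 2)**2 = 5*(-1)**2 = 5*1 = 5)
L(j(10)) - u(219, -106) = (-26 - 1*5) - (1122 + 882*(-106)*219) = (-26 - 5) - (1122 - 20474748) = -31 - 1*(-20473626) = -31 + 20473626 = 20473595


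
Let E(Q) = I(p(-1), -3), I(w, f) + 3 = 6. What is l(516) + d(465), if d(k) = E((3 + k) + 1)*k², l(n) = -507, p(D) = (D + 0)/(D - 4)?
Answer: 648168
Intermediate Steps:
p(D) = D/(-4 + D)
I(w, f) = 3 (I(w, f) = -3 + 6 = 3)
E(Q) = 3
d(k) = 3*k²
l(516) + d(465) = -507 + 3*465² = -507 + 3*216225 = -507 + 648675 = 648168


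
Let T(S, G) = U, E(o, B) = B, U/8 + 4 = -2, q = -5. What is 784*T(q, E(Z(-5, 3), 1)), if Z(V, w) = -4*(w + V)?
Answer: -37632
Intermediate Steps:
Z(V, w) = -4*V - 4*w (Z(V, w) = -4*(V + w) = -4*V - 4*w)
U = -48 (U = -32 + 8*(-2) = -32 - 16 = -48)
T(S, G) = -48
784*T(q, E(Z(-5, 3), 1)) = 784*(-48) = -37632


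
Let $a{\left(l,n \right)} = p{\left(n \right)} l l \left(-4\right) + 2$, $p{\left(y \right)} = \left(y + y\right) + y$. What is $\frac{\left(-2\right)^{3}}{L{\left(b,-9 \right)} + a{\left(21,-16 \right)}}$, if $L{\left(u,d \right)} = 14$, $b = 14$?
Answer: $- \frac{1}{10586} \approx -9.4464 \cdot 10^{-5}$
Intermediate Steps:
$p{\left(y \right)} = 3 y$ ($p{\left(y \right)} = 2 y + y = 3 y$)
$a{\left(l,n \right)} = 2 - 12 n l^{2}$ ($a{\left(l,n \right)} = 3 n l l \left(-4\right) + 2 = 3 n l^{2} \left(-4\right) + 2 = 3 n \left(- 4 l^{2}\right) + 2 = - 12 n l^{2} + 2 = 2 - 12 n l^{2}$)
$\frac{\left(-2\right)^{3}}{L{\left(b,-9 \right)} + a{\left(21,-16 \right)}} = \frac{\left(-2\right)^{3}}{14 - \left(-2 - 192 \cdot 21^{2}\right)} = - \frac{8}{14 - \left(-2 - 84672\right)} = - \frac{8}{14 + \left(2 + 84672\right)} = - \frac{8}{14 + 84674} = - \frac{8}{84688} = \left(-8\right) \frac{1}{84688} = - \frac{1}{10586}$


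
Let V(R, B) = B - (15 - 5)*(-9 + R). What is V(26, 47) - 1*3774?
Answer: -3897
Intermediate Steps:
V(R, B) = 90 + B - 10*R (V(R, B) = B - 10*(-9 + R) = B - (-90 + 10*R) = B + (90 - 10*R) = 90 + B - 10*R)
V(26, 47) - 1*3774 = (90 + 47 - 10*26) - 1*3774 = (90 + 47 - 260) - 3774 = -123 - 3774 = -3897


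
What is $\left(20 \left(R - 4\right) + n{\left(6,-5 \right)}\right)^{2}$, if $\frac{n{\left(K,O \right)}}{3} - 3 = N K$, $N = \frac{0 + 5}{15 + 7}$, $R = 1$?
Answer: $\frac{266256}{121} \approx 2200.5$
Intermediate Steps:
$N = \frac{5}{22} \approx 0.22727$
$n{\left(K,O \right)} = 9 + \frac{15 K}{22}$ ($n{\left(K,O \right)} = 9 + 3 \frac{5 K}{22} = 9 + \frac{15 K}{22}$)
$\left(20 \left(R - 4\right) + n{\left(6,-5 \right)}\right)^{2} = \left(20 \left(1 - 4\right) + \left(9 + \frac{15}{22} \cdot 6\right)\right)^{2} = \left(20 \left(-3\right) + \left(9 + \frac{45}{11}\right)\right)^{2} = \left(-60 + \frac{144}{11}\right)^{2} = \left(- \frac{516}{11}\right)^{2} = \frac{266256}{121}$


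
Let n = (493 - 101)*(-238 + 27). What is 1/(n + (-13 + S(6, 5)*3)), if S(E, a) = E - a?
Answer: -1/82722 ≈ -1.2089e-5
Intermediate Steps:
n = -82712 (n = 392*(-211) = -82712)
1/(n + (-13 + S(6, 5)*3)) = 1/(-82712 + (-13 + (6 - 1*5)*3)) = 1/(-82712 + (-13 + (6 - 5)*3)) = 1/(-82712 + (-13 + 1*3)) = 1/(-82712 + (-13 + 3)) = 1/(-82712 - 10) = 1/(-82722) = -1/82722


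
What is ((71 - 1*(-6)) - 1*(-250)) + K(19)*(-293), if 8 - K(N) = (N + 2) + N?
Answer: 9703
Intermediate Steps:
K(N) = 6 - 2*N (K(N) = 8 - ((N + 2) + N) = 8 - ((2 + N) + N) = 8 - (2 + 2*N) = 8 + (-2 - 2*N) = 6 - 2*N)
((71 - 1*(-6)) - 1*(-250)) + K(19)*(-293) = ((71 - 1*(-6)) - 1*(-250)) + (6 - 2*19)*(-293) = ((71 + 6) + 250) + (6 - 38)*(-293) = (77 + 250) - 32*(-293) = 327 + 9376 = 9703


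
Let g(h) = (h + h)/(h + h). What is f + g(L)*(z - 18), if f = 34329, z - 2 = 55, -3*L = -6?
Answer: 34368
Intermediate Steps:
L = 2 (L = -1/3*(-6) = 2)
g(h) = 1 (g(h) = (2*h)/((2*h)) = (2*h)*(1/(2*h)) = 1)
z = 57 (z = 2 + 55 = 57)
f + g(L)*(z - 18) = 34329 + 1*(57 - 18) = 34329 + 1*39 = 34329 + 39 = 34368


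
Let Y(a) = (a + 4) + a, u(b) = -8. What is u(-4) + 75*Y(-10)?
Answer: -1208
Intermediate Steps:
Y(a) = 4 + 2*a (Y(a) = (4 + a) + a = 4 + 2*a)
u(-4) + 75*Y(-10) = -8 + 75*(4 + 2*(-10)) = -8 + 75*(4 - 20) = -8 + 75*(-16) = -8 - 1200 = -1208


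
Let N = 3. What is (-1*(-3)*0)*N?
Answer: 0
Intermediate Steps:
(-1*(-3)*0)*N = (-1*(-3)*0)*3 = (3*0)*3 = 0*3 = 0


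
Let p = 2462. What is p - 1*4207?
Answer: -1745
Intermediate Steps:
p - 1*4207 = 2462 - 1*4207 = 2462 - 4207 = -1745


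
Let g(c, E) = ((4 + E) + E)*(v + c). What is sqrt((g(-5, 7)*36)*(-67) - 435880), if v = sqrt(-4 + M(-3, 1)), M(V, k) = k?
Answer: 2*sqrt(-54700 - 10854*I*sqrt(3)) ≈ 79.252 - 474.43*I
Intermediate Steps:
v = I*sqrt(3) (v = sqrt(-4 + 1) = sqrt(-3) = I*sqrt(3) ≈ 1.732*I)
g(c, E) = (4 + 2*E)*(c + I*sqrt(3)) (g(c, E) = ((4 + E) + E)*(I*sqrt(3) + c) = (4 + 2*E)*(c + I*sqrt(3)))
sqrt((g(-5, 7)*36)*(-67) - 435880) = sqrt(((4*(-5) + 2*7*(-5) + 4*I*sqrt(3) + 2*I*7*sqrt(3))*36)*(-67) - 435880) = sqrt(((-20 - 70 + 4*I*sqrt(3) + 14*I*sqrt(3))*36)*(-67) - 435880) = sqrt(((-90 + 18*I*sqrt(3))*36)*(-67) - 435880) = sqrt((-3240 + 648*I*sqrt(3))*(-67) - 435880) = sqrt((217080 - 43416*I*sqrt(3)) - 435880) = sqrt(-218800 - 43416*I*sqrt(3))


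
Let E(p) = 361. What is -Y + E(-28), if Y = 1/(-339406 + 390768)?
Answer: 18541681/51362 ≈ 361.00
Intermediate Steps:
Y = 1/51362 ≈ 1.9470e-5
-Y + E(-28) = -1*1/51362 + 361 = -1/51362 + 361 = 18541681/51362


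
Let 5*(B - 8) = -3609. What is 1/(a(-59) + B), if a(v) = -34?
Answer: -5/3739 ≈ -0.0013373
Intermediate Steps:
B = -3569/5 (B = 8 + (⅕)*(-3609) = 8 - 3609/5 = -3569/5 ≈ -713.80)
1/(a(-59) + B) = 1/(-34 - 3569/5) = 1/(-3739/5) = -5/3739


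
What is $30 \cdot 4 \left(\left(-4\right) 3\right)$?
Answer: $-1440$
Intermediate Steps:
$30 \cdot 4 \left(\left(-4\right) 3\right) = 30 \cdot 4 \left(-12\right) = 30 \left(-48\right) = -1440$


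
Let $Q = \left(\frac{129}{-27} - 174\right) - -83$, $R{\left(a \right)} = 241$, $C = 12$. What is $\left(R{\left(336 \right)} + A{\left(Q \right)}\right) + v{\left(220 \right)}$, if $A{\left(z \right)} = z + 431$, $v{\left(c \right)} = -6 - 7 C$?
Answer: $\frac{4376}{9} \approx 486.22$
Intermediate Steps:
$v{\left(c \right)} = -90$ ($v{\left(c \right)} = -6 - 84 = -90$)
$Q = - \frac{862}{9}$ ($Q = \left(129 \left(- \frac{1}{27}\right) - 174\right) + 83 = \left(- \frac{43}{9} - 174\right) + 83 = - \frac{1609}{9} + 83 = - \frac{862}{9} \approx -95.778$)
$A{\left(z \right)} = 431 + z$
$\left(R{\left(336 \right)} + A{\left(Q \right)}\right) + v{\left(220 \right)} = \left(241 + \left(431 - \frac{862}{9}\right)\right) - 90 = \left(241 + \frac{3017}{9}\right) - 90 = \frac{5186}{9} - 90 = \frac{4376}{9}$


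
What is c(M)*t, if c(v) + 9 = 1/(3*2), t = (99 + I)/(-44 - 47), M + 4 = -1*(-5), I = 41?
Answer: 530/39 ≈ 13.590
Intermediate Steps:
M = 1 (M = -4 - 1*(-5) = -4 + 5 = 1)
t = -20/13 (t = (99 + 41)/(-44 - 47) = 140/(-91) = 140*(-1/91) = -20/13 ≈ -1.5385)
c(v) = -53/6 (c(v) = -9 + 1/(3*2) = -9 + 1/6 = -53/6)
c(M)*t = -53/6*(-20/13) = 530/39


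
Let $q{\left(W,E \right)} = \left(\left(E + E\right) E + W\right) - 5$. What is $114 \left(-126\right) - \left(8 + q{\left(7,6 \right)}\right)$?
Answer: $-14446$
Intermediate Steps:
$q{\left(W,E \right)} = -5 + W + 2 E^{2}$ ($q{\left(W,E \right)} = \left(2 E E + W\right) - 5 = \left(2 E^{2} + W\right) - 5 = \left(W + 2 E^{2}\right) - 5 = -5 + W + 2 E^{2}$)
$114 \left(-126\right) - \left(8 + q{\left(7,6 \right)}\right) = 114 \left(-126\right) + \left(-33 + \left(25 - \left(-5 + 7 + 2 \cdot 6^{2}\right)\right)\right) = -14364 + \left(-33 + \left(25 - \left(-5 + 7 + 2 \cdot 36\right)\right)\right) = -14364 + \left(-33 + \left(25 - \left(-5 + 7 + 72\right)\right)\right) = -14364 + \left(-33 + \left(25 - 74\right)\right) = -14364 - 82 = -14446$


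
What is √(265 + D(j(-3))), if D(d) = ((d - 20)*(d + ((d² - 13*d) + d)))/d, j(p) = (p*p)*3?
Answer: √377 ≈ 19.416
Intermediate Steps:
j(p) = 3*p² (j(p) = p²*3 = 3*p²)
D(d) = (-20 + d)*(d² - 11*d)/d (D(d) = ((-20 + d)*(d + (d² - 12*d)))/d = ((-20 + d)*(d² - 11*d))/d = (-20 + d)*(d² - 11*d)/d)
√(265 + D(j(-3))) = √(265 + (220 + (3*(-3)²)² - 93*(-3)²)) = √(265 + (220 + (3*9)² - 93*9)) = √(265 + (220 + 27² - 31*27)) = √(265 + (220 + 729 - 837)) = √(265 + 112) = √377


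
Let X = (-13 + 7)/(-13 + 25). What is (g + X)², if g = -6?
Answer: 169/4 ≈ 42.250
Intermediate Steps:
X = -½ (X = -6/12 = -6*1/12 = -½ ≈ -0.50000)
(g + X)² = (-6 - ½)² = (-13/2)² = 169/4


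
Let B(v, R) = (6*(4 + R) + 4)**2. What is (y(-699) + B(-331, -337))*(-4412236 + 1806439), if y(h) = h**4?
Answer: -622094720708234889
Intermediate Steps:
B(v, R) = (28 + 6*R)**2 (B(v, R) = ((24 + 6*R) + 4)**2 = (28 + 6*R)**2)
(y(-699) + B(-331, -337))*(-4412236 + 1806439) = ((-699)**4 + 4*(14 + 3*(-337))**2)*(-4412236 + 1806439) = (238730937201 + 4*(14 - 1011)**2)*(-2605797) = (238730937201 + 4*(-997)**2)*(-2605797) = (238730937201 + 4*994009)*(-2605797) = (238730937201 + 3976036)*(-2605797) = 238734913237*(-2605797) = -622094720708234889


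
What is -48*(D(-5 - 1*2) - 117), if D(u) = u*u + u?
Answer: 3600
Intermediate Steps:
D(u) = u + u² (D(u) = u² + u = u + u²)
-48*(D(-5 - 1*2) - 117) = -48*((-5 - 1*2)*(1 + (-5 - 1*2)) - 117) = -48*((-5 - 2)*(1 + (-5 - 2)) - 117) = -48*(-7*(1 - 7) - 117) = -48*(-7*(-6) - 117) = -48*(42 - 117) = -48*(-75) = 3600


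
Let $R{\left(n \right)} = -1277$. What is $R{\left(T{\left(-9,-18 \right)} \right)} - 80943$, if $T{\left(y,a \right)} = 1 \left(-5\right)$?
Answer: $-82220$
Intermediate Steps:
$T{\left(y,a \right)} = -5$
$R{\left(T{\left(-9,-18 \right)} \right)} - 80943 = -1277 - 80943 = -82220$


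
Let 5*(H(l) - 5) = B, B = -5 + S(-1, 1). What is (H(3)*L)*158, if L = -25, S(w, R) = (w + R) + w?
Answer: -15010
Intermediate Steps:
S(w, R) = R + 2*w (S(w, R) = (R + w) + w = R + 2*w)
B = -6 (B = -5 + (1 + 2*(-1)) = -5 + (1 - 2) = -5 - 1 = -6)
H(l) = 19/5 (H(l) = 5 + (1/5)*(-6) = 5 - 6/5 = 19/5)
(H(3)*L)*158 = ((19/5)*(-25))*158 = -95*158 = -15010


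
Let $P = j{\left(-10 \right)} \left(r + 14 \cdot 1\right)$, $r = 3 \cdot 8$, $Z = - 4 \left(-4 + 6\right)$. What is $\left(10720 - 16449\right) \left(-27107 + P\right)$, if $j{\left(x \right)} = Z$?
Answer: $157037619$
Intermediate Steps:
$Z = -8$ ($Z = \left(-4\right) 2 = -8$)
$r = 24$
$j{\left(x \right)} = -8$
$P = -304$ ($P = - 8 \left(24 + 14 \cdot 1\right) = - 8 \left(24 + 14\right) = \left(-8\right) 38 = -304$)
$\left(10720 - 16449\right) \left(-27107 + P\right) = \left(10720 - 16449\right) \left(-27107 - 304\right) = \left(-5729\right) \left(-27411\right) = 157037619$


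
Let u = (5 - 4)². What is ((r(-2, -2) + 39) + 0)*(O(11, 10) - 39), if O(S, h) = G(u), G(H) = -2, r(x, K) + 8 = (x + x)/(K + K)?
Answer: -1312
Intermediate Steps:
r(x, K) = -8 + x/K (r(x, K) = -8 + (x + x)/(K + K) = -8 + (2*x)/((2*K)) = -8 + (2*x)*(1/(2*K)) = -8 + x/K)
u = 1 (u = 1² = 1)
O(S, h) = -2
((r(-2, -2) + 39) + 0)*(O(11, 10) - 39) = (((-8 - 2/(-2)) + 39) + 0)*(-2 - 39) = (((-8 - 2*(-½)) + 39) + 0)*(-41) = (((-8 + 1) + 39) + 0)*(-41) = ((-7 + 39) + 0)*(-41) = (32 + 0)*(-41) = 32*(-41) = -1312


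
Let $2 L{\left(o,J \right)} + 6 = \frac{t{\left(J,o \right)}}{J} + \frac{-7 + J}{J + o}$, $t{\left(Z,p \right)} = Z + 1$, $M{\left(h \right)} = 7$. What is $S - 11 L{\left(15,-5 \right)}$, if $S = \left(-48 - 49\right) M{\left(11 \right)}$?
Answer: $- \frac{3219}{5} \approx -643.8$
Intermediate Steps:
$t{\left(Z,p \right)} = 1 + Z$
$L{\left(o,J \right)} = -3 + \frac{1 + J}{2 J} + \frac{-7 + J}{2 \left(J + o\right)}$ ($L{\left(o,J \right)} = -3 + \frac{\frac{1 + J}{J} + \frac{-7 + J}{J + o}}{2} = -3 + \left(\frac{1 + J}{2 J} + \frac{-7 + J}{2 \left(J + o\right)}\right) = -3 + \frac{1 + J}{2 J} + \frac{-7 + J}{2 \left(J + o\right)}$)
$S = -679$ ($S = \left(-48 - 49\right) 7 = \left(-97\right) 7 = -679$)
$S - 11 L{\left(15,-5 \right)} = -679 - 11 \frac{15 - -30 - 4 \left(-5\right)^{2} - \left(-25\right) 15}{2 \left(-5\right) \left(-5 + 15\right)} = -679 - 11 \cdot \frac{1}{2} \left(- \frac{1}{5}\right) \frac{1}{10} \left(15 + 30 - 100 + 375\right) = -679 - 11 \cdot \frac{1}{2} \left(- \frac{1}{5}\right) \frac{1}{10} \cdot 320 = -679 - - \frac{176}{5} = -679 + \frac{176}{5} = - \frac{3219}{5}$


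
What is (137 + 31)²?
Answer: 28224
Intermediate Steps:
(137 + 31)² = 168² = 28224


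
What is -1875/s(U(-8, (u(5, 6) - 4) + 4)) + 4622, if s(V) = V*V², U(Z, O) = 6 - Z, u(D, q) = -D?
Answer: 12680893/2744 ≈ 4621.3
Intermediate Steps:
s(V) = V³
-1875/s(U(-8, (u(5, 6) - 4) + 4)) + 4622 = -1875/(6 - 1*(-8))³ + 4622 = -1875/(6 + 8)³ + 4622 = -1875/(14³) + 4622 = -1875/2744 + 4622 = 12680893/2744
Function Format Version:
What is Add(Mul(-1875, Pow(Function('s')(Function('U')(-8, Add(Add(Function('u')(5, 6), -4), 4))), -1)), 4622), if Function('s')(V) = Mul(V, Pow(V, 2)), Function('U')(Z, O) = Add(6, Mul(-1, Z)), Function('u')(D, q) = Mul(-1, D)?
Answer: Rational(12680893, 2744) ≈ 4621.3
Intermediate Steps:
Function('s')(V) = Pow(V, 3)
Add(Mul(-1875, Pow(Function('s')(Function('U')(-8, Add(Add(Function('u')(5, 6), -4), 4))), -1)), 4622) = Add(Mul(-1875, Pow(Pow(Add(6, Mul(-1, -8)), 3), -1)), 4622) = Add(Mul(-1875, Pow(Pow(Add(6, 8), 3), -1)), 4622) = Add(Mul(-1875, Pow(Pow(14, 3), -1)), 4622) = Add(Mul(-1875, Pow(2744, -1)), 4622) = Add(Mul(-1875, Rational(1, 2744)), 4622) = Add(Rational(-1875, 2744), 4622) = Rational(12680893, 2744)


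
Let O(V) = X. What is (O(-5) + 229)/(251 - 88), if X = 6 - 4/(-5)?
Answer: 1179/815 ≈ 1.4466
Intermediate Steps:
X = 34/5 (X = 6 - 4*(-1)/5 = 6 - 1*(-⅘) = 6 + ⅘ = 34/5 ≈ 6.8000)
O(V) = 34/5
(O(-5) + 229)/(251 - 88) = (34/5 + 229)/(251 - 88) = (1179/5)/163 = (1179/5)*(1/163) = 1179/815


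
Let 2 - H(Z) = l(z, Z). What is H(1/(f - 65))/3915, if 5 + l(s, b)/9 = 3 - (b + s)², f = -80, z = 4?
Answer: 3437669/82312875 ≈ 0.041763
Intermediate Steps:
l(s, b) = -18 - 9*(b + s)² (l(s, b) = -45 + 9*(3 - (b + s)²) = -45 + (27 - 9*(b + s)²) = -18 - 9*(b + s)²)
H(Z) = 20 + 9*(4 + Z)² (H(Z) = 2 - (-18 - 9*(Z + 4)²) = 2 - (-18 - 9*(4 + Z)²) = 2 + (18 + 9*(4 + Z)²) = 20 + 9*(4 + Z)²)
H(1/(f - 65))/3915 = (20 + 9*(4 + 1/(-80 - 65))²)/3915 = (20 + 9*(4 + 1/(-145))²)*(1/3915) = (20 + 9*(4 - 1/145)²)*(1/3915) = (20 + 9*(579/145)²)*(1/3915) = (20 + 9*(335241/21025))*(1/3915) = (20 + 3017169/21025)*(1/3915) = (3437669/21025)*(1/3915) = 3437669/82312875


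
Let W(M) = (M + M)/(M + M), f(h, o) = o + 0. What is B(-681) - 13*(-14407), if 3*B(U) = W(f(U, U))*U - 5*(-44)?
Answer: 561412/3 ≈ 1.8714e+5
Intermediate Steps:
f(h, o) = o
W(M) = 1 (W(M) = (2*M)/((2*M)) = (2*M)*(1/(2*M)) = 1)
B(U) = 220/3 + U/3 (B(U) = (1*U - 5*(-44))/3 = (U + 220)/3 = (220 + U)/3 = 220/3 + U/3)
B(-681) - 13*(-14407) = (220/3 + (⅓)*(-681)) - 13*(-14407) = (220/3 - 227) - 1*(-187291) = -461/3 + 187291 = 561412/3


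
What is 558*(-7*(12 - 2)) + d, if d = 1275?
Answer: -37785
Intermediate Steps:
558*(-7*(12 - 2)) + d = 558*(-7*(12 - 2)) + 1275 = 558*(-7*10) + 1275 = 558*(-70) + 1275 = -39060 + 1275 = -37785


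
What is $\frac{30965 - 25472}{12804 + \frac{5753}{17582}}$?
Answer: $\frac{96577926}{225125681} \approx 0.429$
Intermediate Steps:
$\frac{30965 - 25472}{12804 + \frac{5753}{17582}} = \frac{5493}{12804 + 5753 \cdot \frac{1}{17582}} = \frac{5493}{12804 + \frac{5753}{17582}} = \frac{5493}{\frac{225125681}{17582}} = 5493 \cdot \frac{17582}{225125681} = \frac{96577926}{225125681}$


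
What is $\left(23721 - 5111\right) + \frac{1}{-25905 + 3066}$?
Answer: $\frac{425033789}{22839} \approx 18610.0$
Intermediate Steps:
$\left(23721 - 5111\right) + \frac{1}{-25905 + 3066} = 18610 + \frac{1}{-22839} = 18610 - \frac{1}{22839} = \frac{425033789}{22839}$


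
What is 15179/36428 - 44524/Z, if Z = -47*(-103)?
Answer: -1548438733/176347948 ≈ -8.7806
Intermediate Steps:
Z = 4841
15179/36428 - 44524/Z = 15179/36428 - 44524/4841 = -1548438733/176347948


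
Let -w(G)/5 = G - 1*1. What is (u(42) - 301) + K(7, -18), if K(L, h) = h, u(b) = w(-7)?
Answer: -279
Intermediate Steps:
w(G) = 5 - 5*G (w(G) = -5*(G - 1*1) = -5*(G - 1) = -5*(-1 + G) = 5 - 5*G)
u(b) = 40 (u(b) = 5 - 5*(-7) = 5 + 35 = 40)
(u(42) - 301) + K(7, -18) = (40 - 301) - 18 = -261 - 18 = -279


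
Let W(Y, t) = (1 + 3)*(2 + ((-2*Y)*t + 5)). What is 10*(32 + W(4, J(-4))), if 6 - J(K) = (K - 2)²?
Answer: 10200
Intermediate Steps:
J(K) = 6 - (-2 + K)² (J(K) = 6 - (K - 2)² = 6 - (-2 + K)²)
W(Y, t) = 28 - 8*Y*t (W(Y, t) = 4*(2 + (-2*Y*t + 5)) = 4*(2 + (5 - 2*Y*t)) = 4*(7 - 2*Y*t) = 28 - 8*Y*t)
10*(32 + W(4, J(-4))) = 10*(32 + (28 - 8*4*(6 - (-2 - 4)²))) = 10*(32 + (28 - 8*4*(6 - 1*(-6)²))) = 10*(32 + (28 - 8*4*(6 - 1*36))) = 10*(32 + (28 - 8*4*(6 - 36))) = 10*(32 + (28 - 8*4*(-30))) = 10*(32 + (28 + 960)) = 10*(32 + 988) = 10*1020 = 10200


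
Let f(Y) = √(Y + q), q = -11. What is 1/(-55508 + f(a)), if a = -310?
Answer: -55508/3081138385 - I*√321/3081138385 ≈ -1.8015e-5 - 5.8149e-9*I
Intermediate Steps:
f(Y) = √(-11 + Y) (f(Y) = √(Y - 11) = √(-11 + Y))
1/(-55508 + f(a)) = 1/(-55508 + √(-11 - 310)) = 1/(-55508 + √(-321)) = 1/(-55508 + I*√321)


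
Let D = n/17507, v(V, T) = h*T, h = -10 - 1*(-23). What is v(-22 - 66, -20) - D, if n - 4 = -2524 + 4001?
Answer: -4553301/17507 ≈ -260.08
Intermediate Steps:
n = 1481 (n = 4 + (-2524 + 4001) = 4 + 1477 = 1481)
h = 13 (h = -10 + 23 = 13)
v(V, T) = 13*T
D = 1481/17507 ≈ 0.084595
v(-22 - 66, -20) - D = 13*(-20) - 1*1481/17507 = -260 - 1481/17507 = -4553301/17507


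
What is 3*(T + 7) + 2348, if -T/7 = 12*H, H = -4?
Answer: 3377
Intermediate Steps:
T = 336 (T = -84*(-4) = -7*(-48) = 336)
3*(T + 7) + 2348 = 3*(336 + 7) + 2348 = 3*343 + 2348 = 1029 + 2348 = 3377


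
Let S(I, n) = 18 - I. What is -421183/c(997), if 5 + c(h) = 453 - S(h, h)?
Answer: -421183/1427 ≈ -295.15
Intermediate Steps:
c(h) = 430 + h (c(h) = -5 + (453 - (18 - h)) = -5 + (453 + (-18 + h)) = -5 + (435 + h) = 430 + h)
-421183/c(997) = -421183/(430 + 997) = -421183/1427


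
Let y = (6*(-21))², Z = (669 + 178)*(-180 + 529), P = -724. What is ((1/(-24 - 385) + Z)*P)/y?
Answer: -810488678/60123 ≈ -13481.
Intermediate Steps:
Z = 295603 (Z = 847*349 = 295603)
y = 15876 (y = (-126)² = 15876)
((1/(-24 - 385) + Z)*P)/y = ((1/(-24 - 385) + 295603)*(-724))/15876 = ((1/(-409) + 295603)*(-724))*(1/15876) = ((-1/409 + 295603)*(-724))*(1/15876) = ((120901626/409)*(-724))*(1/15876) = -87532777224/409*1/15876 = -810488678/60123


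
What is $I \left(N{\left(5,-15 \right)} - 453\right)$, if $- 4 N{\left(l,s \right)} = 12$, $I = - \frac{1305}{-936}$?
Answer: $- \frac{8265}{13} \approx -635.77$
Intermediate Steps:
$I = \frac{145}{104}$ ($I = \left(-1305\right) \left(- \frac{1}{936}\right) = \frac{145}{104} \approx 1.3942$)
$N{\left(l,s \right)} = -3$ ($N{\left(l,s \right)} = \left(- \frac{1}{4}\right) 12 = -3$)
$I \left(N{\left(5,-15 \right)} - 453\right) = \frac{145 \left(-3 - 453\right)}{104} = \frac{145}{104} \left(-456\right) = - \frac{8265}{13}$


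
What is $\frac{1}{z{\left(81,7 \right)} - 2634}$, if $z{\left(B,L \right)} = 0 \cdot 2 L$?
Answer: $- \frac{1}{2634} \approx -0.00037965$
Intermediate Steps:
$z{\left(B,L \right)} = 0$ ($z{\left(B,L \right)} = 0 L = 0$)
$\frac{1}{z{\left(81,7 \right)} - 2634} = \frac{1}{0 - 2634} = \frac{1}{-2634} = - \frac{1}{2634}$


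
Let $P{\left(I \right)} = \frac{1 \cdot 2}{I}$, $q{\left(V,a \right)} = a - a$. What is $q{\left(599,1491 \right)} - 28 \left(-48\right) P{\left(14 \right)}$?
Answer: $192$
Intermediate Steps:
$q{\left(V,a \right)} = 0$
$P{\left(I \right)} = \frac{2}{I}$
$q{\left(599,1491 \right)} - 28 \left(-48\right) P{\left(14 \right)} = 0 - 28 \left(-48\right) \frac{2}{14} = 0 - - 1344 \cdot 2 \cdot \frac{1}{14} = 0 - \left(-1344\right) \frac{1}{7} = 0 - -192 = 0 + 192 = 192$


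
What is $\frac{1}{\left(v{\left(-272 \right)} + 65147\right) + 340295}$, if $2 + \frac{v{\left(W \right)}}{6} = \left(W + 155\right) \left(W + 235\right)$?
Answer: $\frac{1}{431404} \approx 2.318 \cdot 10^{-6}$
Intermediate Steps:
$v{\left(W \right)} = -12 + 6 \left(155 + W\right) \left(235 + W\right)$ ($v{\left(W \right)} = -12 + 6 \left(W + 155\right) \left(W + 235\right) = -12 + 6 \left(155 + W\right) \left(235 + W\right)$)
$\frac{1}{\left(v{\left(-272 \right)} + 65147\right) + 340295} = \frac{1}{\left(\left(218538 + 6 \left(-272\right)^{2} + 2340 \left(-272\right)\right) + 65147\right) + 340295} = \frac{1}{\left(\left(218538 + 6 \cdot 73984 - 636480\right) + 65147\right) + 340295} = \frac{1}{\left(\left(218538 + 443904 - 636480\right) + 65147\right) + 340295} = \frac{1}{\left(25962 + 65147\right) + 340295} = \frac{1}{91109 + 340295} = \frac{1}{431404}$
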